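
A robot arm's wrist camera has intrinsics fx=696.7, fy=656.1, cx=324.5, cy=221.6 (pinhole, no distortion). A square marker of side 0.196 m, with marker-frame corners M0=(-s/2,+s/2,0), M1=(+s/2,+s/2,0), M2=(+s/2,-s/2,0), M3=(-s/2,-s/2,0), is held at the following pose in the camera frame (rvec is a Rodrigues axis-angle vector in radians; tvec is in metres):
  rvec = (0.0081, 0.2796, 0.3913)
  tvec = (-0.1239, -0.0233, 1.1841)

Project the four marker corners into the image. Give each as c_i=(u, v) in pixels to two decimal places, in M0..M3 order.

c0=(182.70, 237.97) c1=(280.33, 280.41) c2=(324.36, 177.77) c3=(223.83, 139.37)

Intrinsics K: fx=696.7, fy=656.1, cx=324.5, cy=221.6
Marker side s = 0.196 m; corners in marker frame (Z=0):
  M0 = (-0.0980, +0.0980, 0)
  M1 = (+0.0980, +0.0980, 0)
  M2 = (+0.0980, -0.0980, 0)
  M3 = (-0.0980, -0.0980, 0)
rvec = (0.0081, 0.2796, 0.3913), |rvec| = θ = 0.48100 rad = 27.559°
Rodrigues: sinθ=0.46266, 1−cosθ=0.11347; R = I + sinθ·[k]× + (1−cosθ)·[k]×²:
    [+0.88657 -0.37527 +0.27050]
    [+0.37750 +0.92487 +0.04587]
    [-0.26739 +0.06145 +0.96163]
t = (-0.1239, -0.0233, 1.1841) m
M0: Pc = R·M0+t = (-0.24756, +0.03034, +1.21633); u = 696.7·(-0.24756)/1.21633 + 324.5 = 182.6997, v = 656.1·(+0.03034)/1.21633 + 221.6 = 237.9674
M1: Pc = R·M1+t = (-0.07379, +0.10433, +1.16392); u = 696.7·(-0.07379)/1.16392 + 324.5 = 280.3286, v = 656.1·(+0.10433)/1.16392 + 221.6 = 280.4121
M2: Pc = R·M2+t = (-0.00024, -0.07694, +1.15187); u = 696.7·(-0.00024)/1.15187 + 324.5 = 324.3551, v = 656.1·(-0.07694)/1.15187 + 221.6 = 177.7737
M3: Pc = R·M3+t = (-0.17401, -0.15093, +1.20428); u = 696.7·(-0.17401)/1.20428 + 324.5 = 223.8339, v = 656.1·(-0.15093)/1.20428 + 221.6 = 139.3712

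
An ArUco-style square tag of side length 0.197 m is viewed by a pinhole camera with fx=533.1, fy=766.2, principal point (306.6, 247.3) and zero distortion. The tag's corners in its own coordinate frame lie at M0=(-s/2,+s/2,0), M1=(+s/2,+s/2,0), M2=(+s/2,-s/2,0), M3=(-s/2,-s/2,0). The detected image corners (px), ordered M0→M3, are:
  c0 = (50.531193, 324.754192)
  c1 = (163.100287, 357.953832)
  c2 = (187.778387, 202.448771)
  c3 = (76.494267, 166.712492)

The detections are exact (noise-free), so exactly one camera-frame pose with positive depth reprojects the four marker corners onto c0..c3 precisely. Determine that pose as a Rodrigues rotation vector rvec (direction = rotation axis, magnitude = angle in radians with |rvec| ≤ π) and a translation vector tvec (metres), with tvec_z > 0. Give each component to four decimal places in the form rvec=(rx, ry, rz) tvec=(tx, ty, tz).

rvec=(-0.0262, -0.0887, 0.2174) tvec=(-0.3292, 0.0191, 0.9406)

Intrinsics K: fx=533.1, fy=766.2, cx=306.6, cy=247.3
Marker side s = 0.197 m; corners in marker frame (Z=0):
  M0 = (-0.0985, +0.0985, 0)
  M1 = (+0.0985, +0.0985, 0)
  M2 = (+0.0985, -0.0985, 0)
  M3 = (-0.0985, -0.0985, 0)
Detected image corners:
  c0 = (50.531193, 324.754192) px
  c1 = (163.100287, 357.953832) px
  c2 = (187.778387, 202.448771) px
  c3 = (76.494267, 166.712492) px
Planar DLT: solve 8×8 A·h = b for H (H[2,2]=1):
  H  [+578.94952 -133.01985 +120.02177]
  H  [+198.77297 +785.80244 +262.82889]
  H  [+0.09045 -0.03782 +1.00000]
B = K⁻¹H; ‖b₁‖=1.063164, ‖b₂‖=1.063164; λ = 2/(‖b₁‖+‖b₂‖) = 0.940589, sign → tz>0 ⇒ λ=+0.940589
r₁ = λ·B[:,0] = (+0.97256,+0.21656,+0.08507); r₂ = λ·B[:,1] = (-0.21424,+0.97613,-0.03557)
r₃ = r₁×r₂ = (-0.09075,+0.01637,+0.99574); SVD([r₁ r₂ r₃]) → R = UVᵀ:
  R  [+0.97256 -0.21424 -0.09075]
  R  [+0.21656 +0.97613 +0.01637]
  R  [+0.08507 -0.03557 +0.99574]
t = (-0.32919, +0.01906, +0.94059) m
tr R = 2.944429; θ = arccos((tr R − 1)/2) = 0.236284 rad = 13.538°
axis k = ((R−Rᵀ)₃₂, (R−Rᵀ)₁₃, (R−Rᵀ)₂₁) / (2 sinθ) = (-0.110928, -0.375537, +0.920145)
rvec = θ·k = (-0.026211, -0.088733, +0.217416)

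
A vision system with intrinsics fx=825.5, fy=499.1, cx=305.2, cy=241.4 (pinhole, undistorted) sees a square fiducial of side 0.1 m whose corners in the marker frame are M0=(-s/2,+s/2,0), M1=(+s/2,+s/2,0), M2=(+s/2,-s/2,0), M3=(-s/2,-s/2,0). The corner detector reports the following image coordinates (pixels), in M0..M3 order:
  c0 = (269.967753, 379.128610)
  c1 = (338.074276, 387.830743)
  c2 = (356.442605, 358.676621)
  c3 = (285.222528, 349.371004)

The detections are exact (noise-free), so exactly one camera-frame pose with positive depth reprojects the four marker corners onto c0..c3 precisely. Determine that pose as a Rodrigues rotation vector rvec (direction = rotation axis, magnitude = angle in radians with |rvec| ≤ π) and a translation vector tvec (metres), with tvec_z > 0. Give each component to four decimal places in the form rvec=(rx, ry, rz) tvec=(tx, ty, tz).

Intrinsics K: fx=825.5, fy=499.1, cx=305.2, cy=241.4
Marker side s = 0.1 m; corners in marker frame (Z=0):
  M0 = (-0.0500, +0.0500, 0)
  M1 = (+0.0500, +0.0500, 0)
  M2 = (+0.0500, -0.0500, 0)
  M3 = (-0.0500, -0.0500, 0)
Detected image corners:
  c0 = (269.967753, 379.128610) px
  c1 = (338.074276, 387.830743) px
  c2 = (356.442605, 358.676621) px
  c3 = (285.222528, 349.371004) px
Planar DLT: solve 8×8 A·h = b for H (H[2,2]=1):
  H  [+716.13394 -23.73505 +312.34321]
  H  [+113.41033 +465.01714 +369.10648]
  H  [+0.06357 +0.46228 +1.00000]
B = K⁻¹H; ‖b₁‖=0.868910, ‖b₂‖=0.868910; λ = 2/(‖b₁‖+‖b₂‖) = 1.150867, sign → tz>0 ⇒ λ=+1.150867
r₁ = λ·B[:,0] = (+0.97135,+0.22613,+0.07316); r₂ = λ·B[:,1] = (-0.22979,+0.81495,+0.53203)
r₃ = r₁×r₂ = (+0.06068,-0.53359,+0.84356); SVD([r₁ r₂ r₃]) → R = UVᵀ:
  R  [+0.97135 -0.22979 +0.06068]
  R  [+0.22613 +0.81495 -0.53359]
  R  [+0.07316 +0.53203 +0.84356]
t = (+0.00996, +0.29448, +1.15087) m
tr R = 2.629857; θ = arccos((tr R − 1)/2) = 0.618190 rad = 35.420°
axis k = ((R−Rᵀ)₃₂, (R−Rᵀ)₁₃, (R−Rᵀ)₂₁) / (2 sinθ) = (+0.919335, -0.010764, +0.393327)
rvec = θ·k = (+0.568324, -0.006654, +0.243151)

rvec=(0.5683, -0.0067, 0.2432) tvec=(0.0100, 0.2945, 1.1509)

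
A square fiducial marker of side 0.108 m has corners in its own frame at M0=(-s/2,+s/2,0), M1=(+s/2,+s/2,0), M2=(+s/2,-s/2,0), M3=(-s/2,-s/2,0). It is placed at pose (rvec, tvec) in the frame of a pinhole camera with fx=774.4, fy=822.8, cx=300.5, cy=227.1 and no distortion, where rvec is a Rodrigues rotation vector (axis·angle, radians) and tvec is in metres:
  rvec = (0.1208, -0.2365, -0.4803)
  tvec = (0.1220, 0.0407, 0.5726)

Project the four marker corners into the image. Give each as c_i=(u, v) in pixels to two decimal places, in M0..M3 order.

Intrinsics K: fx=774.4, fy=822.8, cx=300.5, cy=227.1
Marker side s = 0.108 m; corners in marker frame (Z=0):
  M0 = (-0.0540, +0.0540, 0)
  M1 = (+0.0540, +0.0540, 0)
  M2 = (+0.0540, -0.0540, 0)
  M3 = (-0.0540, -0.0540, 0)
rvec = (0.1208, -0.2365, -0.4803), |rvec| = θ = 0.54883 rad = 31.446°
Rodrigues: sinθ=0.52169, 1−cosθ=0.14686; R = I + sinθ·[k]× + (1−cosθ)·[k]×²:
    [+0.86025 +0.44262 -0.25309]
    [-0.47048 +0.88041 -0.05944]
    [+0.19652 +0.17021 +0.96561]
t = (0.1220, 0.0407, 0.5726) m
M0: Pc = R·M0+t = (+0.09945, +0.11365, +0.57118); u = 774.4·(+0.09945)/0.57118 + 300.5 = 435.3305, v = 822.8·(+0.11365)/0.57118 + 227.1 = 390.8128
M1: Pc = R·M1+t = (+0.19235, +0.06284, +0.59240); u = 774.4·(+0.19235)/0.59240 + 300.5 = 551.9499, v = 822.8·(+0.06284)/0.59240 + 227.1 = 314.3744
M2: Pc = R·M2+t = (+0.14455, -0.03225, +0.57402); u = 774.4·(+0.14455)/0.57402 + 300.5 = 495.5125, v = 822.8·(-0.03225)/0.57402 + 227.1 = 180.8760
M3: Pc = R·M3+t = (+0.05165, +0.01856, +0.55280); u = 774.4·(+0.05165)/0.55280 + 300.5 = 372.8483, v = 822.8·(+0.01856)/0.55280 + 227.1 = 254.7310

c0=(435.33, 390.81) c1=(551.95, 314.37) c2=(495.51, 180.88) c3=(372.85, 254.73)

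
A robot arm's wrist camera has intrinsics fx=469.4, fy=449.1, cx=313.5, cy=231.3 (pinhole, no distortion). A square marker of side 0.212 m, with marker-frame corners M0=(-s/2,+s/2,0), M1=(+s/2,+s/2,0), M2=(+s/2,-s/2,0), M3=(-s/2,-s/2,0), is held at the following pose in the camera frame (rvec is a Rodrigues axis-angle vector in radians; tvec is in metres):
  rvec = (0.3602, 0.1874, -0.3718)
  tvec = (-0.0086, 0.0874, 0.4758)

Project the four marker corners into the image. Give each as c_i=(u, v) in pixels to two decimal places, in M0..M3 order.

c0=(256.65, 410.77) c1=(439.32, 366.76) c2=(366.93, 189.64) c3=(166.77, 259.28)

Intrinsics K: fx=469.4, fy=449.1, cx=313.5, cy=231.3
Marker side s = 0.212 m; corners in marker frame (Z=0):
  M0 = (-0.1060, +0.1060, 0)
  M1 = (+0.1060, +0.1060, 0)
  M2 = (+0.1060, -0.1060, 0)
  M3 = (-0.1060, -0.1060, 0)
rvec = (0.3602, 0.1874, -0.3718), |rvec| = θ = 0.55054 rad = 31.544°
Rodrigues: sinθ=0.52315, 1−cosθ=0.14776; R = I + sinθ·[k]× + (1−cosθ)·[k]×²:
    [+0.91549 +0.38621 +0.11279]
    [-0.32039 +0.86936 -0.37624]
    [-0.24336 +0.30831 +0.91963]
t = (-0.0086, 0.0874, 0.4758) m
M0: Pc = R·M0+t = (-0.06470, +0.21351, +0.53428); u = 469.4·(-0.06470)/0.53428 + 313.5 = 256.6530, v = 449.1·(+0.21351)/0.53428 + 231.3 = 410.7744
M1: Pc = R·M1+t = (+0.12938, +0.14559, +0.48268); u = 469.4·(+0.12938)/0.48268 + 313.5 = 439.3191, v = 449.1·(+0.14559)/0.48268 + 231.3 = 366.7605
M2: Pc = R·M2+t = (+0.04750, -0.03871, +0.41732); u = 469.4·(+0.04750)/0.41732 + 313.5 = 366.9320, v = 449.1·(-0.03871)/0.41732 + 231.3 = 189.6381
M3: Pc = R·M3+t = (-0.14658, +0.02921, +0.46892); u = 469.4·(-0.14658)/0.46892 + 313.5 = 166.7686, v = 449.1·(+0.02921)/0.46892 + 231.3 = 259.2752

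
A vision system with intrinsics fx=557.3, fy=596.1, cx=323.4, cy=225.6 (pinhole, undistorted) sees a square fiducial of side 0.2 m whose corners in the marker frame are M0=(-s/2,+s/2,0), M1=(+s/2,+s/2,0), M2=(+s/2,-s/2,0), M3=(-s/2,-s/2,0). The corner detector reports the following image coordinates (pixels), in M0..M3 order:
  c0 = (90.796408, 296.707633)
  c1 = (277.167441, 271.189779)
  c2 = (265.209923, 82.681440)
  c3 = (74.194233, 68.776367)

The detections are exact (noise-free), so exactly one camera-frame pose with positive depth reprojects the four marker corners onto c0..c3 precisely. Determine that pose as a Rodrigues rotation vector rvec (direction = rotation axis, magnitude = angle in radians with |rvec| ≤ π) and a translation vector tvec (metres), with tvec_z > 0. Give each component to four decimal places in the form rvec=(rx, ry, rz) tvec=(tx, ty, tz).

Intrinsics K: fx=557.3, fy=596.1, cx=323.4, cy=225.6
Marker side s = 0.2 m; corners in marker frame (Z=0):
  M0 = (-0.1000, +0.1000, 0)
  M1 = (+0.1000, +0.1000, 0)
  M2 = (+0.1000, -0.1000, 0)
  M3 = (-0.1000, -0.1000, 0)
Detected image corners:
  c0 = (90.796408, 296.707633) px
  c1 = (277.167441, 271.189779) px
  c2 = (265.209923, 82.681440) px
  c3 = (74.194233, 68.776367) px
Planar DLT: solve 8×8 A·h = b for H (H[2,2]=1):
  H  [+1111.07065 +79.37467 +185.82363]
  H  [+140.96690 +1040.98496 +180.09789]
  H  [+0.94810 +0.05132 +1.00000]
B = K⁻¹H; ‖b₁‖=1.731333, ‖b₂‖=1.731333; λ = 2/(‖b₁‖+‖b₂‖) = 0.577590, sign → tz>0 ⇒ λ=+0.577590
r₁ = λ·B[:,0] = (+0.83374,-0.07066,+0.54761); r₂ = λ·B[:,1] = (+0.06506,+0.99744,+0.02964)
r₃ = r₁×r₂ = (-0.54830,+0.01091,+0.83621); SVD([r₁ r₂ r₃]) → R = UVᵀ:
  R  [+0.83374 +0.06506 -0.54830]
  R  [-0.07066 +0.99744 +0.01091]
  R  [+0.54761 +0.02964 +0.83621]
t = (-0.14259, -0.04409, +0.57759) m
tr R = 2.667392; θ = arccos((tr R − 1)/2) = 0.585029 rad = 33.520°
axis k = ((R−Rᵀ)₃₂, (R−Rᵀ)₁₃, (R−Rᵀ)₂₁) / (2 sinθ) = (+0.016960, -0.992276, -0.122886)
rvec = θ·k = (+0.009922, -0.580510, -0.071892)

rvec=(0.0099, -0.5805, -0.0719) tvec=(-0.1426, -0.0441, 0.5776)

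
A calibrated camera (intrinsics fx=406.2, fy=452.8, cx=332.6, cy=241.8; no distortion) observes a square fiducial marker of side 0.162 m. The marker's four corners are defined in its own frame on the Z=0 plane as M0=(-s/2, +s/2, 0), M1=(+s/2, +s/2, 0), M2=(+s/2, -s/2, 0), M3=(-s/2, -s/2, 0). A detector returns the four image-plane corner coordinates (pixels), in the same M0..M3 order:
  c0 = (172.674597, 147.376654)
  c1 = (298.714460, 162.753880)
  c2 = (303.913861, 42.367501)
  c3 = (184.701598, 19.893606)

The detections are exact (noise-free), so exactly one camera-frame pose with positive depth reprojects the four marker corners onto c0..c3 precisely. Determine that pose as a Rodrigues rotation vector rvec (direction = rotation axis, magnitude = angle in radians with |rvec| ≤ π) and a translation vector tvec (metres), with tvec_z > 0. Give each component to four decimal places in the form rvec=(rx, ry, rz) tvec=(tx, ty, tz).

Intrinsics K: fx=406.2, fy=452.8, cx=332.6, cy=241.8
Marker side s = 0.162 m; corners in marker frame (Z=0):
  M0 = (-0.0810, +0.0810, 0)
  M1 = (+0.0810, +0.0810, 0)
  M2 = (+0.0810, -0.0810, 0)
  M3 = (-0.0810, -0.0810, 0)
Detected image corners:
  c0 = (172.674597, 147.376654) px
  c1 = (298.714460, 162.753880) px
  c2 = (303.913861, 42.367501) px
  c3 = (184.701598, 19.893606) px
Planar DLT: solve 8×8 A·h = b for H (H[2,2]=1):
  H  [+852.80681 -128.19828 +242.10587]
  H  [+154.77610 +734.94584 +91.82225]
  H  [+0.40164 -0.31548 +1.00000]
B = K⁻¹H; ‖b₁‖=1.820051, ‖b₂‖=1.820051; λ = 2/(‖b₁‖+‖b₂‖) = 0.549435, sign → tz>0 ⇒ λ=+0.549435
r₁ = λ·B[:,0] = (+0.97283,+0.06996,+0.22068); r₂ = λ·B[:,1] = (-0.03147,+0.98436,-0.17334)
r₃ = r₁×r₂ = (-0.22935,+0.16168,+0.95982); SVD([r₁ r₂ r₃]) → R = UVᵀ:
  R  [+0.97283 -0.03147 -0.22935]
  R  [+0.06996 +0.98436 +0.16168]
  R  [+0.22068 -0.17334 +0.95982]
t = (-0.12240, -0.18199, +0.54944) m
tr R = 2.917015; θ = arccos((tr R − 1)/2) = 0.289076 rad = 16.563°
axis k = ((R−Rᵀ)₃₂, (R−Rᵀ)₁₃, (R−Rᵀ)₂₁) / (2 sinθ) = (-0.587615, -0.789337, +0.177922)
rvec = θ·k = (-0.169865, -0.228178, +0.051433)

rvec=(-0.1699, -0.2282, 0.0514) tvec=(-0.1224, -0.1820, 0.5494)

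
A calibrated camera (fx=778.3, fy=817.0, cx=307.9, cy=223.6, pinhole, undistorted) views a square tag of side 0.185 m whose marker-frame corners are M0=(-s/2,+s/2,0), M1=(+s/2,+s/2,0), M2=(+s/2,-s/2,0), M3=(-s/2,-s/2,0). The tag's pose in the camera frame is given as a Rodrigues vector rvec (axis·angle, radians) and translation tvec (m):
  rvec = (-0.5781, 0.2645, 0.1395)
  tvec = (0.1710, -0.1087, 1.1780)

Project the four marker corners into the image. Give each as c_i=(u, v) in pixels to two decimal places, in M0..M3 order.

Intrinsics K: fx=778.3, fy=817.0, cx=307.9, cy=223.6
Marker side s = 0.185 m; corners in marker frame (Z=0):
  M0 = (-0.0925, +0.0925, 0)
  M1 = (+0.0925, +0.0925, 0)
  M2 = (+0.0925, -0.0925, 0)
  M3 = (-0.0925, -0.0925, 0)
rvec = (-0.5781, 0.2645, 0.1395), |rvec| = θ = 0.65086 rad = 37.292°
Rodrigues: sinθ=0.60587, 1−cosθ=0.20444; R = I + sinθ·[k]× + (1−cosθ)·[k]×²:
    [+0.95685 -0.20365 +0.20730]
    [+0.05606 +0.82932 +0.55595]
    [-0.28514 -0.52033 +0.80495]
t = (0.1710, -0.1087, 1.1780) m
M0: Pc = R·M0+t = (+0.06365, -0.03717, +1.15624); u = 778.3·(+0.06365)/1.15624 + 307.9 = 350.7474, v = 817.0·(-0.03717)/1.15624 + 223.6 = 197.3333
M1: Pc = R·M1+t = (+0.24067, -0.02680, +1.10349); u = 778.3·(+0.24067)/1.10349 + 307.9 = 477.6462, v = 817.0·(-0.02680)/1.10349 + 223.6 = 203.7569
M2: Pc = R·M2+t = (+0.27835, -0.18023, +1.19976); u = 778.3·(+0.27835)/1.19976 + 307.9 = 488.4672, v = 817.0·(-0.18023)/1.19976 + 223.6 = 100.8708
M3: Pc = R·M3+t = (+0.10133, -0.19060, +1.25251); u = 778.3·(+0.10133)/1.25251 + 307.9 = 370.8655, v = 817.0·(-0.19060)/1.25251 + 223.6 = 99.2740

c0=(350.75, 197.33) c1=(477.65, 203.76) c2=(488.47, 100.87) c3=(370.87, 99.27)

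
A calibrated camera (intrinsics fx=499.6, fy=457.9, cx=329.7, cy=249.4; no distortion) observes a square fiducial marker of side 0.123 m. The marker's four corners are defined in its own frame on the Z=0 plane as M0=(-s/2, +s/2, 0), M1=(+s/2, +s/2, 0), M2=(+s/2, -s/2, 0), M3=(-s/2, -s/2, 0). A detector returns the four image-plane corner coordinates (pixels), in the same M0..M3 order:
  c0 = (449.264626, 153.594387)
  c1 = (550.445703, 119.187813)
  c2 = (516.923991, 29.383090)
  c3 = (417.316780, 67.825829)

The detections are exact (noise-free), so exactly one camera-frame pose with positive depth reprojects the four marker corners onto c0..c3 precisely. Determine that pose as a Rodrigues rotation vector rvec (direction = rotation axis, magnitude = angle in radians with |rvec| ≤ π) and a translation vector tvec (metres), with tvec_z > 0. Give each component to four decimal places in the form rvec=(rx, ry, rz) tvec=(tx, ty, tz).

rvec=(0.0348, 0.2286, -0.3270) tvec=(0.1854, -0.2075, 0.6070)

Intrinsics K: fx=499.6, fy=457.9, cx=329.7, cy=249.4
Marker side s = 0.123 m; corners in marker frame (Z=0):
  M0 = (-0.0615, +0.0615, 0)
  M1 = (+0.0615, +0.0615, 0)
  M2 = (+0.0615, -0.0615, 0)
  M3 = (-0.0615, -0.0615, 0)
Detected image corners:
  c0 = (449.264626, 153.594387) px
  c1 = (550.445703, 119.187813) px
  c2 = (516.923991, 29.383090) px
  c3 = (417.316780, 67.825829) px
Planar DLT: solve 8×8 A·h = b for H (H[2,2]=1):
  H  [+634.49973 +263.61510 +482.32259]
  H  [-330.90413 +712.87922 +92.90548]
  H  [-0.37583 -0.00491 +1.00000]
B = K⁻¹H; ‖b₁‖=1.647413, ‖b₂‖=1.647413; λ = 2/(‖b₁‖+‖b₂‖) = 0.607012, sign → tz>0 ⇒ λ=+0.607012
r₁ = λ·B[:,0] = (+0.92147,-0.31440,-0.22814); r₂ = λ·B[:,1] = (+0.32226,+0.94665,-0.00298)
r₃ = r₁×r₂ = (+0.21690,-0.07077,+0.97362); SVD([r₁ r₂ r₃]) → R = UVᵀ:
  R  [+0.92147 +0.32226 +0.21690]
  R  [-0.31440 +0.94665 -0.07077]
  R  [-0.22814 -0.00298 +0.97362]
t = (+0.18544, -0.20746, +0.60701) m
tr R = 2.841740; θ = arccos((tr R − 1)/2) = 0.400490 rad = 22.946°
axis k = ((R−Rᵀ)₃₂, (R−Rᵀ)₁₃, (R−Rᵀ)₂₁) / (2 sinθ) = (+0.086943, +0.570751, -0.816508)
rvec = θ·k = (+0.034820, +0.228580, -0.327003)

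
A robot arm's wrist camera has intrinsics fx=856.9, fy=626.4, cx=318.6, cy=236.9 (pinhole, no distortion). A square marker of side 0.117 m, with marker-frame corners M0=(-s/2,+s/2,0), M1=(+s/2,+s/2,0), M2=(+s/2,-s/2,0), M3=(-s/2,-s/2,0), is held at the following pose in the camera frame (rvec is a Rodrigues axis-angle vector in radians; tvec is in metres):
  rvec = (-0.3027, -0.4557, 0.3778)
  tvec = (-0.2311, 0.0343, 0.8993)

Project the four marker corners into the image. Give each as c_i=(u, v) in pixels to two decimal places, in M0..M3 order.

c0=(22.12, 282.09) c1=(128.94, 313.91) c2=(167.74, 241.42) c3=(67.84, 207.64)

Intrinsics K: fx=856.9, fy=626.4, cx=318.6, cy=236.9
Marker side s = 0.117 m; corners in marker frame (Z=0):
  M0 = (-0.0585, +0.0585, 0)
  M1 = (+0.0585, +0.0585, 0)
  M2 = (+0.0585, -0.0585, 0)
  M3 = (-0.0585, -0.0585, 0)
rvec = (-0.3027, -0.4557, 0.3778), |rvec| = θ = 0.66485 rad = 38.093°
Rodrigues: sinθ=0.61694, 1−cosθ=0.21299; R = I + sinθ·[k]× + (1−cosθ)·[k]×²:
    [+0.83116 -0.28411 -0.47797]
    [+0.41704 +0.88707 +0.19793]
    [+0.36776 -0.36384 +0.85579]
t = (-0.2311, 0.0343, 0.8993) m
M0: Pc = R·M0+t = (-0.29634, +0.06180, +0.85650); u = 856.9·(-0.29634)/0.85650 + 318.6 = 22.1187, v = 626.4·(+0.06180)/0.85650 + 236.9 = 282.0949
M1: Pc = R·M1+t = (-0.19910, +0.11059, +0.89953); u = 856.9·(-0.19910)/0.89953 + 318.6 = 128.9378, v = 626.4·(+0.11059)/0.89953 + 236.9 = 313.9115
M2: Pc = R·M2+t = (-0.16586, +0.00680, +0.94210); u = 856.9·(-0.16586)/0.94210 + 318.6 = 167.7426, v = 626.4·(+0.00680)/0.94210 + 236.9 = 241.4235
M3: Pc = R·M3+t = (-0.26310, -0.04199, +0.89907); u = 856.9·(-0.26310)/0.89907 + 318.6 = 67.8383, v = 626.4·(-0.04199)/0.89907 + 236.9 = 207.6442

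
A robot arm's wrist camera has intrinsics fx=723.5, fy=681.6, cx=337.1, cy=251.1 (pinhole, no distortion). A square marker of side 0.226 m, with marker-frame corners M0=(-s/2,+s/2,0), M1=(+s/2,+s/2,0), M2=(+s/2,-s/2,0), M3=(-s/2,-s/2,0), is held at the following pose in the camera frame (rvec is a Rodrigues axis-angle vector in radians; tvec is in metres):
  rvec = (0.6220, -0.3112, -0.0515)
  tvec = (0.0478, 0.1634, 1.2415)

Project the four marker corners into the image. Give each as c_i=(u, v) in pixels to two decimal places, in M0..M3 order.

c0=(300.29, 395.88) c1=(418.37, 373.08) c2=(433.37, 282.55) c3=(302.57, 303.11)

Intrinsics K: fx=723.5, fy=681.6, cx=337.1, cy=251.1
Marker side s = 0.226 m; corners in marker frame (Z=0):
  M0 = (-0.1130, +0.1130, 0)
  M1 = (+0.1130, +0.1130, 0)
  M2 = (+0.1130, -0.1130, 0)
  M3 = (-0.1130, -0.1130, 0)
rvec = (0.6220, -0.3112, -0.0515), |rvec| = θ = 0.69741 rad = 39.959°
Rodrigues: sinθ=0.64224, 1−cosθ=0.23349; R = I + sinθ·[k]× + (1−cosθ)·[k]×²:
    [+0.95224 -0.04550 -0.30196]
    [-0.14035 +0.81300 -0.56510]
    [+0.27120 +0.58048 +0.76778]
t = (0.0478, 0.1634, 1.2415) m
M0: Pc = R·M0+t = (-0.06494, +0.27113, +1.27645); u = 723.5·(-0.06494)/1.27645 + 337.1 = 300.2894, v = 681.6·(+0.27113)/1.27645 + 251.1 = 395.8775
M1: Pc = R·M1+t = (+0.15026, +0.23941, +1.33774); u = 723.5·(+0.15026)/1.33774 + 337.1 = 418.3669, v = 681.6·(+0.23941)/1.33774 + 251.1 = 373.0829
M2: Pc = R·M2+t = (+0.16054, +0.05567, +1.20655); u = 723.5·(+0.16054)/1.20655 + 337.1 = 433.3690, v = 681.6·(+0.05567)/1.20655 + 251.1 = 282.5498
M3: Pc = R·M3+t = (-0.05466, +0.08739, +1.14526); u = 723.5·(-0.05466)/1.14526 + 337.1 = 302.5686, v = 681.6·(+0.08739)/1.14526 + 251.1 = 303.1104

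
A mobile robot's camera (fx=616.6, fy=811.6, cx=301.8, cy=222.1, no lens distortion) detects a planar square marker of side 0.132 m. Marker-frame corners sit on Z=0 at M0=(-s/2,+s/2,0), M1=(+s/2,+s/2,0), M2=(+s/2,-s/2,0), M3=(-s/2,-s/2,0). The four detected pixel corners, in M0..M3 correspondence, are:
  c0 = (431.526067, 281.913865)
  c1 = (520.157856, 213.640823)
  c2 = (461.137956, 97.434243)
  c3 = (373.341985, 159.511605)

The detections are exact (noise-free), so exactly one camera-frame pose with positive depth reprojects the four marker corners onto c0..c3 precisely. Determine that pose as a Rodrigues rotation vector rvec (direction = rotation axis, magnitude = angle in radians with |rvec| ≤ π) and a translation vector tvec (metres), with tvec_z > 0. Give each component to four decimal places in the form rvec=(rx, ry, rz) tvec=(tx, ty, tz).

rvec=(-0.2333, -0.1459, -0.5111) tvec=(0.1772, -0.0330, 0.7536)

Intrinsics K: fx=616.6, fy=811.6, cx=301.8, cy=222.1
Marker side s = 0.132 m; corners in marker frame (Z=0):
  M0 = (-0.0660, +0.0660, 0)
  M1 = (+0.0660, +0.0660, 0)
  M2 = (+0.0660, -0.0660, 0)
  M3 = (-0.0660, -0.0660, 0)
Detected image corners:
  c0 = (431.526067, 281.913865) px
  c1 = (520.157856, 213.640823) px
  c2 = (461.137956, 97.434243) px
  c3 = (373.341985, 159.511605) px
Planar DLT: solve 8×8 A·h = b for H (H[2,2]=1):
  H  [+784.28808 +334.86081 +446.82483]
  H  [-444.48081 +857.43540 +186.60383]
  H  [+0.25989 -0.24443 +1.00000]
B = K⁻¹H; ‖b₁‖=1.326984, ‖b₂‖=1.326984; λ = 2/(‖b₁‖+‖b₂‖) = 0.753589, sign → tz>0 ⇒ λ=+0.753589
r₁ = λ·B[:,0] = (+0.86267,-0.46631,+0.19585); r₂ = λ·B[:,1] = (+0.49941,+0.84656,-0.18420)
r₃ = r₁×r₂ = (-0.07991,+0.25671,+0.96318); SVD([r₁ r₂ r₃]) → R = UVᵀ:
  R  [+0.86267 +0.49941 -0.07991]
  R  [-0.46631 +0.84656 +0.25671]
  R  [+0.19585 -0.18420 +0.96318]
t = (+0.17724, -0.03296, +0.75359) m
tr R = 2.672404; θ = arccos((tr R − 1)/2) = 0.580475 rad = 33.259°
axis k = ((R−Rᵀ)₃₂, (R−Rᵀ)₁₃, (R−Rᵀ)₂₁) / (2 sinθ) = (-0.401985, -0.251410, -0.880455)
rvec = θ·k = (-0.233342, -0.145937, -0.511082)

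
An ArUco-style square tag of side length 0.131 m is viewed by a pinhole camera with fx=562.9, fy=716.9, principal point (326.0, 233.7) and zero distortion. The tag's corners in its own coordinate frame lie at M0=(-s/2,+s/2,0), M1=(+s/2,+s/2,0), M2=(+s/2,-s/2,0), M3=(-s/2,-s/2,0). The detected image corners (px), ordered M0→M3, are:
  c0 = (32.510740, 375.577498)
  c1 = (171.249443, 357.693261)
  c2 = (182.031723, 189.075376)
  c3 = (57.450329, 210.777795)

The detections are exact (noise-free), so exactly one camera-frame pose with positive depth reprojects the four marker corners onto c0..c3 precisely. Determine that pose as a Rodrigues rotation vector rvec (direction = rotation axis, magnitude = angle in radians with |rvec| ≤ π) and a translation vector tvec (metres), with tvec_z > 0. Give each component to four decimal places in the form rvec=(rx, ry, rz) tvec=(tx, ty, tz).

rvec=(-0.4585, 0.1703, -0.0856) tvec=(-0.1997, 0.0327, 0.5208)

Intrinsics K: fx=562.9, fy=716.9, cx=326.0, cy=233.7
Marker side s = 0.131 m; corners in marker frame (Z=0):
  M0 = (-0.0655, +0.0655, 0)
  M1 = (+0.0655, +0.0655, 0)
  M2 = (+0.0655, -0.0655, 0)
  M3 = (-0.0655, -0.0655, 0)
Detected image corners:
  c0 = (32.510740, 375.577498) px
  c1 = (171.249443, 357.693261) px
  c2 = (182.031723, 189.075376) px
  c3 = (57.450329, 210.777795) px
Planar DLT: solve 8×8 A·h = b for H (H[2,2]=1):
  H  [+971.33369 -232.43985 +110.11936]
  H  [-230.31135 +1029.15993 +278.77388]
  H  [-0.27675 -0.85838 +1.00000]
B = K⁻¹H; ‖b₁‖=1.920016, ‖b₂‖=1.920016; λ = 2/(‖b₁‖+‖b₂‖) = 0.520829, sign → tz>0 ⇒ λ=+0.520829
r₁ = λ·B[:,0] = (+0.98221,-0.12033,-0.14414); r₂ = λ·B[:,1] = (+0.04385,+0.89342,-0.44707)
r₃ = r₁×r₂ = (+0.18257,+0.43280,+0.88281); SVD([r₁ r₂ r₃]) → R = UVᵀ:
  R  [+0.98221 +0.04385 +0.18257]
  R  [-0.12033 +0.89342 +0.43280]
  R  [-0.14414 -0.44707 +0.88281]
t = (-0.19975, +0.03275, +0.52083) m
tr R = 2.758449; θ = arccos((tr R − 1)/2) = 0.496565 rad = 28.451°
axis k = ((R−Rᵀ)₃₂, (R−Rᵀ)₁₃, (R−Rᵀ)₂₁) / (2 sinθ) = (-0.923435, +0.342893, -0.172314)
rvec = θ·k = (-0.458545, +0.170269, -0.085565)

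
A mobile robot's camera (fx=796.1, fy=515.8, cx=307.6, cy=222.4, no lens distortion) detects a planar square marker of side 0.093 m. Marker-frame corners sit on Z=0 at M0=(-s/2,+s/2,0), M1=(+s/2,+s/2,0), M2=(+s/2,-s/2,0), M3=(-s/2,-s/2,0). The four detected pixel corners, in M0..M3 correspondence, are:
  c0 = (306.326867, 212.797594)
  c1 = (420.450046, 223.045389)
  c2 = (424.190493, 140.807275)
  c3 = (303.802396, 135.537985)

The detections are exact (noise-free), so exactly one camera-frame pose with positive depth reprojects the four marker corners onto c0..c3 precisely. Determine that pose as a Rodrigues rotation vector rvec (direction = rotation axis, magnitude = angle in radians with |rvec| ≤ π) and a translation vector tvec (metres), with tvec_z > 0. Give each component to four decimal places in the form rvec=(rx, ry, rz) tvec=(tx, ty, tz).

Intrinsics K: fx=796.1, fy=515.8, cx=307.6, cy=222.4
Marker side s = 0.093 m; corners in marker frame (Z=0):
  M0 = (-0.0465, +0.0465, 0)
  M1 = (+0.0465, +0.0465, 0)
  M2 = (+0.0465, -0.0465, 0)
  M3 = (-0.0465, -0.0465, 0)
Detected image corners:
  c0 = (306.326867, 212.797594) px
  c1 = (420.450046, 223.045389) px
  c2 = (424.190493, 140.807275) px
  c3 = (303.802396, 135.537985) px
Planar DLT: solve 8×8 A·h = b for H (H[2,2]=1):
  H  [+995.59241 +202.17572 +361.70302]
  H  [-45.26676 +958.22917 +178.97421]
  H  [-0.72679 +0.57074 +1.00000]
B = K⁻¹H; ‖b₁‖=1.710065, ‖b₂‖=1.710065; λ = 2/(‖b₁‖+‖b₂‖) = 0.584773, sign → tz>0 ⇒ λ=+0.584773
r₁ = λ·B[:,0] = (+0.89552,+0.13193,-0.42501); r₂ = λ·B[:,1] = (+0.01955,+0.94246,+0.33376)
r₃ = r₁×r₂ = (+0.44458,-0.30719,+0.84141); SVD([r₁ r₂ r₃]) → R = UVᵀ:
  R  [+0.89552 +0.01955 +0.44458]
  R  [+0.13193 +0.94246 -0.30719]
  R  [-0.42501 +0.33376 +0.84141]
t = (+0.03974, -0.04923, +0.58477) m
tr R = 2.679396; θ = arccos((tr R − 1)/2) = 0.574069 rad = 32.892°
axis k = ((R−Rᵀ)₃₂, (R−Rᵀ)₁₃, (R−Rᵀ)₂₁) / (2 sinθ) = (+0.590135, +0.800646, +0.103472)
rvec = θ·k = (+0.338778, +0.459627, +0.059400)

rvec=(0.3388, 0.4596, 0.0594) tvec=(0.0397, -0.0492, 0.5848)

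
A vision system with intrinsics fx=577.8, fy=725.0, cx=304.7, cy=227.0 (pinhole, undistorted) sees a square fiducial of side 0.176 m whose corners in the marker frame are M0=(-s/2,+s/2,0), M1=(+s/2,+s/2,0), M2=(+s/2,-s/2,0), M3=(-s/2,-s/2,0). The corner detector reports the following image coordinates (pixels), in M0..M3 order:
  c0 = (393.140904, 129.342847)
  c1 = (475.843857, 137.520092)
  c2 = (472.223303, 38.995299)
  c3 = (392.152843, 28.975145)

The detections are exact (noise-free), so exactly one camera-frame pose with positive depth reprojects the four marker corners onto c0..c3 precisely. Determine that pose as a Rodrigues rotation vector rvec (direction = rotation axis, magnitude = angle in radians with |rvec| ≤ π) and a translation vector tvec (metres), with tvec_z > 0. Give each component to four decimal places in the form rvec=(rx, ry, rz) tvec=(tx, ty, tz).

Intrinsics K: fx=577.8, fy=725.0, cx=304.7, cy=227.0
Marker side s = 0.176 m; corners in marker frame (Z=0):
  M0 = (-0.0880, +0.0880, 0)
  M1 = (+0.0880, +0.0880, 0)
  M2 = (+0.0880, -0.0880, 0)
  M3 = (-0.0880, -0.0880, 0)
Detected image corners:
  c0 = (393.140904, 129.342847) px
  c1 = (475.843857, 137.520092) px
  c2 = (472.223303, 38.995299) px
  c3 = (392.152843, 28.975145) px
Planar DLT: solve 8×8 A·h = b for H (H[2,2]=1):
  H  [+515.35324 -67.96862 +433.75965]
  H  [+62.03148 +549.30492 +82.93803]
  H  [+0.12243 -0.18725 +1.00000]
B = K⁻¹H; ‖b₁‖=0.837704, ‖b₂‖=0.837704; λ = 2/(‖b₁‖+‖b₂‖) = 1.193740, sign → tz>0 ⇒ λ=+1.193740
r₁ = λ·B[:,0] = (+0.98766,+0.05638,+0.14614); r₂ = λ·B[:,1] = (-0.02255,+0.97444,-0.22352)
r₃ = r₁×r₂ = (-0.15501,+0.21747,+0.96368); SVD([r₁ r₂ r₃]) → R = UVᵀ:
  R  [+0.98766 -0.02255 -0.15501]
  R  [+0.05638 +0.97444 +0.21747]
  R  [+0.14614 -0.22352 +0.96368]
t = (+0.26664, -0.23720, +1.19374) m
tr R = 2.925772; θ = arccos((tr R − 1)/2) = 0.273297 rad = 15.659°
axis k = ((R−Rᵀ)₃₂, (R−Rᵀ)₁₃, (R−Rᵀ)₂₁) / (2 sinθ) = (-0.816937, -0.557886, +0.146213)
rvec = θ·k = (-0.223266, -0.152469, +0.039960)

rvec=(-0.2233, -0.1525, 0.0400) tvec=(0.2666, -0.2372, 1.1937)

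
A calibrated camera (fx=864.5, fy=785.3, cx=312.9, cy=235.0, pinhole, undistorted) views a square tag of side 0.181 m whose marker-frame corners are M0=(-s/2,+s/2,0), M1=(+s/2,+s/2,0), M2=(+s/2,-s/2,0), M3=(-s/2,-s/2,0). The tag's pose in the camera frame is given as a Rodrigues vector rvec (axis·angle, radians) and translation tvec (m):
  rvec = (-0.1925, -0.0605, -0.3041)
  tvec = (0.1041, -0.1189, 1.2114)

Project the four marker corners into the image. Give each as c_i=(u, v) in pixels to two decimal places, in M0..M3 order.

Intrinsics K: fx=864.5, fy=785.3, cx=312.9, cy=235.0
Marker side s = 0.181 m; corners in marker frame (Z=0):
  M0 = (-0.0905, +0.0905, 0)
  M1 = (+0.0905, +0.0905, 0)
  M2 = (+0.0905, -0.0905, 0)
  M3 = (-0.0905, -0.0905, 0)
rvec = (-0.1925, -0.0605, -0.3041), |rvec| = θ = 0.36496 rad = 20.910°
Rodrigues: sinθ=0.35691, 1−cosθ=0.06586; R = I + sinθ·[k]× + (1−cosθ)·[k]×²:
    [+0.95246 +0.30315 -0.03022]
    [-0.29164 +0.93595 +0.19735]
    [+0.08811 -0.17916 +0.97987]
t = (0.1041, -0.1189, 1.2114) m
M0: Pc = R·M0+t = (+0.04534, -0.00780, +1.18721); u = 864.5·(+0.04534)/1.18721 + 312.9 = 345.9137, v = 785.3·(-0.00780)/1.18721 + 235.0 = 229.8382
M1: Pc = R·M1+t = (+0.21773, -0.06059, +1.20316); u = 864.5·(+0.21773)/1.20316 + 312.9 = 469.3466, v = 785.3·(-0.06059)/1.20316 + 235.0 = 195.4533
M2: Pc = R·M2+t = (+0.16286, -0.23000, +1.23559); u = 864.5·(+0.16286)/1.23559 + 312.9 = 426.8495, v = 785.3·(-0.23000)/1.23559 + 235.0 = 88.8217
M3: Pc = R·M3+t = (-0.00953, -0.17721, +1.21964); u = 864.5·(-0.00953)/1.21964 + 312.9 = 306.1427, v = 785.3·(-0.17721)/1.21964 + 235.0 = 120.8980

c0=(345.91, 229.84) c1=(469.35, 195.45) c2=(426.85, 88.82) c3=(306.14, 120.90)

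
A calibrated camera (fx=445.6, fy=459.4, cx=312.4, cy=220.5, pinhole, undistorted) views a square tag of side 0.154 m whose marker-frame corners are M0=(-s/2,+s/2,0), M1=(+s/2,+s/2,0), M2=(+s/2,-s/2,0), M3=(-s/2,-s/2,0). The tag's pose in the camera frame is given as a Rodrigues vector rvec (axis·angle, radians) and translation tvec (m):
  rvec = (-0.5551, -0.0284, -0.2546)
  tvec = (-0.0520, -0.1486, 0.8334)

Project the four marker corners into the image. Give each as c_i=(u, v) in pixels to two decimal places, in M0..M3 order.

c0=(251.44, 180.94) c1=(335.52, 161.22) c2=(314.20, 100.77) c3=(237.50, 117.65)

Intrinsics K: fx=445.6, fy=459.4, cx=312.4, cy=220.5
Marker side s = 0.154 m; corners in marker frame (Z=0):
  M0 = (-0.0770, +0.0770, 0)
  M1 = (+0.0770, +0.0770, 0)
  M2 = (+0.0770, -0.0770, 0)
  M3 = (-0.0770, -0.0770, 0)
rvec = (-0.5551, -0.0284, -0.2546), |rvec| = θ = 0.61136 rad = 35.028°
Rodrigues: sinθ=0.57398, 1−cosθ=0.18113; R = I + sinθ·[k]× + (1−cosθ)·[k]×²:
    [+0.96820 +0.24667 +0.04183]
    [-0.23139 +0.81926 +0.52467]
    [+0.09515 -0.51766 +0.85028]
t = (-0.0520, -0.1486, 0.8334) m
M0: Pc = R·M0+t = (-0.10756, -0.06770, +0.78621); u = 445.6·(-0.10756)/0.78621 + 312.4 = 251.4401, v = 459.4·(-0.06770)/0.78621 + 220.5 = 180.9417
M1: Pc = R·M1+t = (+0.04154, -0.10333, +0.80087); u = 445.6·(+0.04154)/0.80087 + 312.4 = 335.5155, v = 459.4·(-0.10333)/0.80087 + 220.5 = 161.2244
M2: Pc = R·M2+t = (+0.00356, -0.22950, +0.88059); u = 445.6·(+0.00356)/0.88059 + 312.4 = 314.2000, v = 459.4·(-0.22950)/0.88059 + 220.5 = 100.7703
M3: Pc = R·M3+t = (-0.14554, -0.19387, +0.86593); u = 445.6·(-0.14554)/0.86593 + 312.4 = 237.5041, v = 459.4·(-0.19387)/0.86593 + 220.5 = 117.6493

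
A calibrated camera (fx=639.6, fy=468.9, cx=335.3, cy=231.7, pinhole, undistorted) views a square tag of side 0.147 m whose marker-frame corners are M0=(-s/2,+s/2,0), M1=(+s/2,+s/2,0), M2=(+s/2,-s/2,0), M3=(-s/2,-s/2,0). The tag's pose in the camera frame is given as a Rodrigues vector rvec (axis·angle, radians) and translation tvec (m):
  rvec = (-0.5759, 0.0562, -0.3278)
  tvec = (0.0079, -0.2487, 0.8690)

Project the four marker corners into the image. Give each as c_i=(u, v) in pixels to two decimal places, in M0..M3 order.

c0=(303.97, 136.78) c1=(411.18, 110.94) c2=(374.77, 61.91) c3=(276.79, 85.17)

Intrinsics K: fx=639.6, fy=468.9, cx=335.3, cy=231.7
Marker side s = 0.147 m; corners in marker frame (Z=0):
  M0 = (-0.0735, +0.0735, 0)
  M1 = (+0.0735, +0.0735, 0)
  M2 = (+0.0735, -0.0735, 0)
  M3 = (-0.0735, -0.0735, 0)
rvec = (-0.5759, 0.0562, -0.3278), |rvec| = θ = 0.66504 rad = 38.104°
Rodrigues: sinθ=0.61709, 1−cosθ=0.21311; R = I + sinθ·[k]× + (1−cosθ)·[k]×²:
    [+0.94670 +0.28857 +0.14311]
    [-0.31976 +0.78842 +0.52550]
    [+0.03881 -0.54325 +0.83867]
t = (0.0079, -0.2487, 0.8690) m
M0: Pc = R·M0+t = (-0.04047, -0.16725, +0.82622); u = 639.6·(-0.04047)/0.82622 + 335.3 = 303.9689, v = 468.9·(-0.16725)/0.82622 + 231.7 = 136.7819
M1: Pc = R·M1+t = (+0.09869, -0.21425, +0.83192); u = 639.6·(+0.09869)/0.83192 + 335.3 = 411.1769, v = 468.9·(-0.21425)/0.83192 + 231.7 = 110.9394
M2: Pc = R·M2+t = (+0.05627, -0.33015, +0.91178); u = 639.6·(+0.05627)/0.91178 + 335.3 = 374.7744, v = 468.9·(-0.33015)/0.91178 + 231.7 = 61.9140
M3: Pc = R·M3+t = (-0.08289, -0.28315, +0.90608); u = 639.6·(-0.08289)/0.90608 + 335.3 = 276.7860, v = 468.9·(-0.28315)/0.90608 + 231.7 = 85.1701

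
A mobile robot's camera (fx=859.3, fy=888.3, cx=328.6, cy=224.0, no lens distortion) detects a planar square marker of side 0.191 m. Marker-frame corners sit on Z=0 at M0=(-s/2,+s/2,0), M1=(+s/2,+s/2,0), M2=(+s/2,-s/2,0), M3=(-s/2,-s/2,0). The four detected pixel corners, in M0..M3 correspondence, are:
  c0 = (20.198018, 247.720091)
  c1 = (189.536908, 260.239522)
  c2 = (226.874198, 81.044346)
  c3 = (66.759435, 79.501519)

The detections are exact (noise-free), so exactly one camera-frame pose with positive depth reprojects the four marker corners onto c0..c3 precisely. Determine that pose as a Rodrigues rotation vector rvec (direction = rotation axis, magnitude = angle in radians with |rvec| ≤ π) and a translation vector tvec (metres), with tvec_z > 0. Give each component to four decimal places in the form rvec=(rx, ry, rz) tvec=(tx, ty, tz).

rvec=(-0.3591, 0.2719, 0.1055) tvec=(-0.2117, -0.0602, 0.8896)

Intrinsics K: fx=859.3, fy=888.3, cx=328.6, cy=224.0
Marker side s = 0.191 m; corners in marker frame (Z=0):
  M0 = (-0.0955, +0.0955, 0)
  M1 = (+0.0955, +0.0955, 0)
  M2 = (+0.0955, -0.0955, 0)
  M3 = (-0.0955, -0.0955, 0)
Detected image corners:
  c0 = (20.198018, 247.720091) px
  c1 = (189.536908, 260.239522) px
  c2 = (226.874198, 81.044346) px
  c3 = (66.759435, 79.501519) px
Planar DLT: solve 8×8 A·h = b for H (H[2,2]=1):
  H  [+821.85195 -267.36983 +124.10710]
  H  [-16.97784 +846.15924 +163.92174]
  H  [-0.31572 -0.37358 +1.00000]
B = K⁻¹H; ‖b₁‖=1.124098, ‖b₂‖=1.124098; λ = 2/(‖b₁‖+‖b₂‖) = 0.889602, sign → tz>0 ⇒ λ=+0.889602
r₁ = λ·B[:,0] = (+0.95824,+0.05382,-0.28086); r₂ = λ·B[:,1] = (-0.14971,+0.93120,-0.33233)
r₃ = r₁×r₂ = (+0.24365,+0.36050,+0.90037); SVD([r₁ r₂ r₃]) → R = UVᵀ:
  R  [+0.95824 -0.14971 +0.24365]
  R  [+0.05382 +0.93120 +0.36050]
  R  [-0.28086 -0.33233 +0.90037]
t = (-0.21170, -0.06017, +0.88960) m
tr R = 2.789813; θ = arccos((tr R − 1)/2) = 0.462575 rad = 26.504°
axis k = ((R−Rᵀ)₃₂, (R−Rᵀ)₁₃, (R−Rᵀ)₂₁) / (2 sinθ) = (-0.776282, +0.587690, +0.228047)
rvec = θ·k = (-0.359089, +0.271851, +0.105489)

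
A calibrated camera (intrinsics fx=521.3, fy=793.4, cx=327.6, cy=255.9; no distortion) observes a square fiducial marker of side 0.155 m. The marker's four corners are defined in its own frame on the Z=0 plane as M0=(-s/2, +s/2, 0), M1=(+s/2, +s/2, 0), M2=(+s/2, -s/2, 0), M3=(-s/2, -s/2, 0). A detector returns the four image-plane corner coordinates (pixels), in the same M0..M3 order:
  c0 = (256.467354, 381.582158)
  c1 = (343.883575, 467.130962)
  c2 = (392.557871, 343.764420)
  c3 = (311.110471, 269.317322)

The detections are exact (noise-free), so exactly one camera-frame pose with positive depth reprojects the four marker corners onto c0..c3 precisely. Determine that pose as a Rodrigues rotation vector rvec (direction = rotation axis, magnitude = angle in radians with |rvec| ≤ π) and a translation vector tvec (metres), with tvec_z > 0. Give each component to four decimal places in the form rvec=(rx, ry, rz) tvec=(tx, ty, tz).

Intrinsics K: fx=521.3, fy=793.4, cx=327.6, cy=255.9
Marker side s = 0.155 m; corners in marker frame (Z=0):
  M0 = (-0.0775, +0.0775, 0)
  M1 = (+0.0775, +0.0775, 0)
  M2 = (+0.0775, -0.0775, 0)
  M3 = (-0.0775, -0.0775, 0)
Detected image corners:
  c0 = (256.467354, 381.582158) px
  c1 = (343.883575, 467.130962) px
  c2 = (392.557871, 343.764420) px
  c3 = (311.110471, 269.317322) px
Planar DLT: solve 8×8 A·h = b for H (H[2,2]=1):
  H  [+475.15731 -524.31192 +326.48650]
  H  [+437.49002 +545.72589 +362.12477]
  H  [-0.21071 -0.58501 +1.00000]
B = K⁻¹H; ‖b₁‖=1.231967, ‖b₂‖=1.231967; λ = 2/(‖b₁‖+‖b₂‖) = 0.811710, sign → tz>0 ⇒ λ=+0.811710
r₁ = λ·B[:,0] = (+0.84734,+0.50275,-0.17103); r₂ = λ·B[:,1] = (-0.51799,+0.71148,-0.47486)
r₃ = r₁×r₂ = (-0.11705,+0.49096,+0.86328); SVD([r₁ r₂ r₃]) → R = UVᵀ:
  R  [+0.84734 -0.51799 -0.11705]
  R  [+0.50275 +0.71148 +0.49096]
  R  [-0.17103 -0.47486 +0.86328]
t = (-0.00173, +0.10868, +0.81171) m
tr R = 2.422105; θ = arccos((tr R − 1)/2) = 0.779802 rad = 44.679°
axis k = ((R−Rᵀ)₃₂, (R−Rᵀ)₁₃, (R−Rᵀ)₂₁) / (2 sinθ) = (-0.686789, +0.038387, +0.725843)
rvec = θ·k = (-0.535560, +0.029934, +0.566014)

rvec=(-0.5356, 0.0299, 0.5660) tvec=(-0.0017, 0.1087, 0.8117)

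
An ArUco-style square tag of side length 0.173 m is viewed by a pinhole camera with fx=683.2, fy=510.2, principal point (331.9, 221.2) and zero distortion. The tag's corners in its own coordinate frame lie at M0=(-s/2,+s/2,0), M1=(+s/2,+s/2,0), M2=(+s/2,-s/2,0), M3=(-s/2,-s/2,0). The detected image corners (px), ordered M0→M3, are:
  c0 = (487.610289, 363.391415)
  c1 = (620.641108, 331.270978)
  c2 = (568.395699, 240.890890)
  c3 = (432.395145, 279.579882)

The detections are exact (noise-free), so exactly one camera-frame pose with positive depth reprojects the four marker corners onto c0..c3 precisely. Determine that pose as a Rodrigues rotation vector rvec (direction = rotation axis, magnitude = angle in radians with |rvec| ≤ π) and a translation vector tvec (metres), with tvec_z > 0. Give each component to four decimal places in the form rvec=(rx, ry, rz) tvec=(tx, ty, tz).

rvec=(0.2835, 0.2308, -0.4382) tvec=(0.2397, 0.1391, 0.8441)

Intrinsics K: fx=683.2, fy=510.2, cx=331.9, cy=221.2
Marker side s = 0.173 m; corners in marker frame (Z=0):
  M0 = (-0.0865, +0.0865, 0)
  M1 = (+0.0865, +0.0865, 0)
  M2 = (+0.0865, -0.0865, 0)
  M3 = (-0.0865, -0.0865, 0)
Detected image corners:
  c0 = (487.610289, 363.391415) px
  c1 = (620.641108, 331.270978) px
  c2 = (568.395699, 240.890890) px
  c3 = (432.395145, 279.579882) px
Planar DLT: solve 8×8 A·h = b for H (H[2,2]=1):
  H  [+603.14014 +447.69818 +525.94153]
  H  [-304.59960 +581.76147 +305.26710]
  H  [-0.33041 +0.25959 +1.00000]
B = K⁻¹H; ‖b₁‖=1.184745, ‖b₂‖=1.184745; λ = 2/(‖b₁‖+‖b₂‖) = 0.844064, sign → tz>0 ⇒ λ=+0.844064
r₁ = λ·B[:,0] = (+0.88064,-0.38301,-0.27889); r₂ = λ·B[:,1] = (+0.44667,+0.86746,+0.21911)
r₃ = r₁×r₂ = (+0.15800,-0.31753,+0.93499); SVD([r₁ r₂ r₃]) → R = UVᵀ:
  R  [+0.88064 +0.44667 +0.15800]
  R  [-0.38301 +0.86746 -0.31753]
  R  [-0.27889 +0.21911 +0.93499]
t = (+0.23973, +0.13908, +0.84406) m
tr R = 2.683086; θ = arccos((tr R − 1)/2) = 0.570663 rad = 32.697°
axis k = ((R−Rᵀ)₃₂, (R−Rᵀ)₁₃, (R−Rᵀ)₂₁) / (2 sinθ) = (+0.496717, +0.404389, -0.767946)
rvec = θ·k = (+0.283458, +0.230770, -0.438239)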